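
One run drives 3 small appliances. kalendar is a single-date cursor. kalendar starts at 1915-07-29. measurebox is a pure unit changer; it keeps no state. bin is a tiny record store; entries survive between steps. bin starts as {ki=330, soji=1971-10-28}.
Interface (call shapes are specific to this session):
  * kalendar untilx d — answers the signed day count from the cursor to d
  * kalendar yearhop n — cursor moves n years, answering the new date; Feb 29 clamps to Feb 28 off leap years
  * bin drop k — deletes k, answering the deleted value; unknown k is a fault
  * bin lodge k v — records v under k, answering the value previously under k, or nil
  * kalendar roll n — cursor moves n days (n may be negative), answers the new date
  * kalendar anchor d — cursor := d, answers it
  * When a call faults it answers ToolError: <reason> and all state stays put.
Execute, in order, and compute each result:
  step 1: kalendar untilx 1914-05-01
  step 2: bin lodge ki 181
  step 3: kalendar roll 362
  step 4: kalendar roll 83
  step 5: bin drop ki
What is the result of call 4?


Answer: 1916-10-16

Derivation:
// 1. kalendar untilx(d='1914-05-01') : -454
// 2. bin lodge(k='ki', v='181') : 330
// 3. kalendar roll(n='362') : 1916-07-25
// 4. kalendar roll(n='83') : 1916-10-16
// 5. bin drop(k='ki') : 181


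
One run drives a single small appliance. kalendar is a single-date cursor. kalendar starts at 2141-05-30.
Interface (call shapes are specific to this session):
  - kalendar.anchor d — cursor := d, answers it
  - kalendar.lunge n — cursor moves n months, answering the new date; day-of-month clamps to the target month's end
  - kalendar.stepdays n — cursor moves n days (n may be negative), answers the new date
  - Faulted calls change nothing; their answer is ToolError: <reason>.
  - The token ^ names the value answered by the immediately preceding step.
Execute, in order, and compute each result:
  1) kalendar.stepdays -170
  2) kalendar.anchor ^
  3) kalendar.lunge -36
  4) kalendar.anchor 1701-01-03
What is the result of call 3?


>> kalendar.stepdays(n→-170)
<< 2140-12-11
>> kalendar.anchor(d→^)
<< 2140-12-11
>> kalendar.lunge(n→-36)
<< 2137-12-11
>> kalendar.anchor(d→1701-01-03)
<< 1701-01-03

Answer: 2137-12-11


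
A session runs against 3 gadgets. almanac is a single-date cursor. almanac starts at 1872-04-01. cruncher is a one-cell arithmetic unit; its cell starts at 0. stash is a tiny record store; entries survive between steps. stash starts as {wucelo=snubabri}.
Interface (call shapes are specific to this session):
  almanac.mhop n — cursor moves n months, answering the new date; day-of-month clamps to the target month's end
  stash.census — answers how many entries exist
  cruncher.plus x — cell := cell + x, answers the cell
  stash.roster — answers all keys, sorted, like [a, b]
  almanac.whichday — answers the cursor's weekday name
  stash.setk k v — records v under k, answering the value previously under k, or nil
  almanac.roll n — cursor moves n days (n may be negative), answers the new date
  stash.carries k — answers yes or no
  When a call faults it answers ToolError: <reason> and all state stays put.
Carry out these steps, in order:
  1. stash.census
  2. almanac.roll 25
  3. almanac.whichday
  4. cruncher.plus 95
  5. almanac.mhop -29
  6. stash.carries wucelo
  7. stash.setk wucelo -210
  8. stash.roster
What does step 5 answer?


[in] stash.census
[out] 1
[in] almanac.roll n='25'
[out] 1872-04-26
[in] almanac.whichday
[out] Friday
[in] cruncher.plus x='95'
[out] 95
[in] almanac.mhop n='-29'
[out] 1869-11-26
[in] stash.carries k='wucelo'
[out] yes
[in] stash.setk k='wucelo' v='-210'
[out] snubabri
[in] stash.roster
[out] [wucelo]

Answer: 1869-11-26


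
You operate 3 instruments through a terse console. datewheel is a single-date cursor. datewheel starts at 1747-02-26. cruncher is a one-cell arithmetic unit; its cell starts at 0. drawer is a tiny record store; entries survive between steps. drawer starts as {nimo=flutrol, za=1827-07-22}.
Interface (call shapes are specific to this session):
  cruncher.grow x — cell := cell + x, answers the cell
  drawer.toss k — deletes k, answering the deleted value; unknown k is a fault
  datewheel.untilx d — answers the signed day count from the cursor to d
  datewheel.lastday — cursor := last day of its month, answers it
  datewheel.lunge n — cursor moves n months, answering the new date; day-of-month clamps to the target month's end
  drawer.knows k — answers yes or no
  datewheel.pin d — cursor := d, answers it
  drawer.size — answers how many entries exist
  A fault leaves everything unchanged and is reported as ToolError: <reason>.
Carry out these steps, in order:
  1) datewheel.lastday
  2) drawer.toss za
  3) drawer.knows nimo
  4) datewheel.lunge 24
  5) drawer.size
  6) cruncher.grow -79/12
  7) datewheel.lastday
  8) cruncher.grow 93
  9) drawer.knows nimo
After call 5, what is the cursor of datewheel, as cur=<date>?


% datewheel.lastday() -> 1747-02-28
% drawer.toss(k=za) -> 1827-07-22
% drawer.knows(k=nimo) -> yes
% datewheel.lunge(n=24) -> 1749-02-28
% drawer.size() -> 1
% cruncher.grow(x=-79/12) -> -79/12
% datewheel.lastday() -> 1749-02-28
% cruncher.grow(x=93) -> 1037/12
% drawer.knows(k=nimo) -> yes

Answer: cur=1749-02-28


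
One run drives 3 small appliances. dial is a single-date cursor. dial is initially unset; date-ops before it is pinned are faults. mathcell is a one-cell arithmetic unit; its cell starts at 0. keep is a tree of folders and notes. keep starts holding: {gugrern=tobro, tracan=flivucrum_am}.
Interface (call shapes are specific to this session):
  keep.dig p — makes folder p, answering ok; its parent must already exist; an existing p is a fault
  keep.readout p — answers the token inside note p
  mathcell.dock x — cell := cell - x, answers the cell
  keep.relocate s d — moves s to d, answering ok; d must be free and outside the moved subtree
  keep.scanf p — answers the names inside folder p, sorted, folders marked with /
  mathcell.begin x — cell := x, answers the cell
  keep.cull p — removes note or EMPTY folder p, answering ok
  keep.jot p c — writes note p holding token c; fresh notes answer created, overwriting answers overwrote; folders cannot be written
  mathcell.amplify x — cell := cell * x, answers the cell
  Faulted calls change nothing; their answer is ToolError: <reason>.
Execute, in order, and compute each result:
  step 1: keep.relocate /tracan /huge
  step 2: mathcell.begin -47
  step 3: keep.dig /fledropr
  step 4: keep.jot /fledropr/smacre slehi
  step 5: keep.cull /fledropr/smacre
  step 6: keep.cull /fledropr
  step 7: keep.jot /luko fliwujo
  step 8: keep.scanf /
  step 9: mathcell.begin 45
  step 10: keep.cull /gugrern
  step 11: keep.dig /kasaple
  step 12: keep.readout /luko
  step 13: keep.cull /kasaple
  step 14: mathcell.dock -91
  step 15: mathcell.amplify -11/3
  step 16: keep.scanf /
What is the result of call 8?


% keep.relocate s=/tracan d=/huge
:: ok
% mathcell.begin x=-47
:: -47
% keep.dig p=/fledropr
:: ok
% keep.jot p=/fledropr/smacre c=slehi
:: created
% keep.cull p=/fledropr/smacre
:: ok
% keep.cull p=/fledropr
:: ok
% keep.jot p=/luko c=fliwujo
:: created
% keep.scanf p=/
:: [gugrern, huge, luko]
% mathcell.begin x=45
:: 45
% keep.cull p=/gugrern
:: ok
% keep.dig p=/kasaple
:: ok
% keep.readout p=/luko
:: fliwujo
% keep.cull p=/kasaple
:: ok
% mathcell.dock x=-91
:: 136
% mathcell.amplify x=-11/3
:: -1496/3
% keep.scanf p=/
:: [huge, luko]

Answer: [gugrern, huge, luko]


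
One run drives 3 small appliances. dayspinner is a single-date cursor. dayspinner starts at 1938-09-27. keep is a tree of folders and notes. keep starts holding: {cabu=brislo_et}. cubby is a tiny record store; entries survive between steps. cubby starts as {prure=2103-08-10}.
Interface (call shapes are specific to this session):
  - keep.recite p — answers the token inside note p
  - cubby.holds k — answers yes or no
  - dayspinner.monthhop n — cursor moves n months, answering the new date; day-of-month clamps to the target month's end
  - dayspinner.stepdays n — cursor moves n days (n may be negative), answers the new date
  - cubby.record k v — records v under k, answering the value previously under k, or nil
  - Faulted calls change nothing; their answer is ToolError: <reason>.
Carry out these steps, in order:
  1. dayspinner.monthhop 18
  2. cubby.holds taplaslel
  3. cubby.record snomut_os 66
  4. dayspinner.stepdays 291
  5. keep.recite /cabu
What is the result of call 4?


> dayspinner.monthhop 18
:: 1940-03-27
> cubby.holds taplaslel
:: no
> cubby.record snomut_os 66
:: nil
> dayspinner.stepdays 291
:: 1941-01-12
> keep.recite /cabu
:: brislo_et

Answer: 1941-01-12


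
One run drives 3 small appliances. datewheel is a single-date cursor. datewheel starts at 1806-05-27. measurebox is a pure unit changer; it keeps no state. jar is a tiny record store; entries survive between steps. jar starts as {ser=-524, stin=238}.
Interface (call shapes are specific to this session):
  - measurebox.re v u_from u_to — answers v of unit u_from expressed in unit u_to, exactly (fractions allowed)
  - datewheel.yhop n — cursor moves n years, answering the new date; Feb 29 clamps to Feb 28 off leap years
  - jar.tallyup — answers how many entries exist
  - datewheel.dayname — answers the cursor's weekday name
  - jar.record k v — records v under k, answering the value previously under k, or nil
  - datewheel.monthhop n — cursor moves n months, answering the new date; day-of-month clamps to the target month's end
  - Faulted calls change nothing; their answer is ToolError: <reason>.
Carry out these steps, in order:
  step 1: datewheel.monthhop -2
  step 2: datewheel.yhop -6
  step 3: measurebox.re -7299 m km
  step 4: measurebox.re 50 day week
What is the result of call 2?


>>> datewheel.monthhop n→-2
= 1806-03-27
>>> datewheel.yhop n→-6
= 1800-03-27
>>> measurebox.re v→-7299 u_from→m u_to→km
= -7299/1000
>>> measurebox.re v→50 u_from→day u_to→week
= 50/7

Answer: 1800-03-27


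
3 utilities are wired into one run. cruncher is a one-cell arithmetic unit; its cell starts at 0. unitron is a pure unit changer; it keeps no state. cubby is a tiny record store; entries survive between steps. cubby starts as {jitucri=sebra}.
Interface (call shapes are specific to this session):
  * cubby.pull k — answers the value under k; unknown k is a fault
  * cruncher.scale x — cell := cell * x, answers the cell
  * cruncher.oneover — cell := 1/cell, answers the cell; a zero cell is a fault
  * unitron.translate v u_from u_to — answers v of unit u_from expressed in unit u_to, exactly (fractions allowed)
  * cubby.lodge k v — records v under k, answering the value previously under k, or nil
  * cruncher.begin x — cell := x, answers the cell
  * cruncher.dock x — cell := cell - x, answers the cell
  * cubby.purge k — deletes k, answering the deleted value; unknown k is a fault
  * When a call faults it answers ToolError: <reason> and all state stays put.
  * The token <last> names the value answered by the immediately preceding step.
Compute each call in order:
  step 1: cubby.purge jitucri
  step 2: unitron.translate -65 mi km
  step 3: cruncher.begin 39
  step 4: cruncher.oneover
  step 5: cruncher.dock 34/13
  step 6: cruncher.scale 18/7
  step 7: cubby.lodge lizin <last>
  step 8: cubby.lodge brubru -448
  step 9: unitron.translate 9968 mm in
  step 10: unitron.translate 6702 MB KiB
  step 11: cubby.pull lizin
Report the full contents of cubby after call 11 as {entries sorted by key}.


>>> purge k: jitucri
  sebra
>>> translate v: -65 u_from: mi u_to: km
  -326898/3125
>>> begin x: 39
  39
>>> oneover
  1/39
>>> dock x: 34/13
  -101/39
>>> scale x: 18/7
  -606/91
>>> lodge k: lizin v: <last>
  nil
>>> lodge k: brubru v: -448
  nil
>>> translate v: 9968 u_from: mm u_to: in
  49840/127
>>> translate v: 6702 u_from: MB u_to: KiB
  52359375/8
>>> pull k: lizin
  -606/91

Answer: {brubru=-448, lizin=-606/91}


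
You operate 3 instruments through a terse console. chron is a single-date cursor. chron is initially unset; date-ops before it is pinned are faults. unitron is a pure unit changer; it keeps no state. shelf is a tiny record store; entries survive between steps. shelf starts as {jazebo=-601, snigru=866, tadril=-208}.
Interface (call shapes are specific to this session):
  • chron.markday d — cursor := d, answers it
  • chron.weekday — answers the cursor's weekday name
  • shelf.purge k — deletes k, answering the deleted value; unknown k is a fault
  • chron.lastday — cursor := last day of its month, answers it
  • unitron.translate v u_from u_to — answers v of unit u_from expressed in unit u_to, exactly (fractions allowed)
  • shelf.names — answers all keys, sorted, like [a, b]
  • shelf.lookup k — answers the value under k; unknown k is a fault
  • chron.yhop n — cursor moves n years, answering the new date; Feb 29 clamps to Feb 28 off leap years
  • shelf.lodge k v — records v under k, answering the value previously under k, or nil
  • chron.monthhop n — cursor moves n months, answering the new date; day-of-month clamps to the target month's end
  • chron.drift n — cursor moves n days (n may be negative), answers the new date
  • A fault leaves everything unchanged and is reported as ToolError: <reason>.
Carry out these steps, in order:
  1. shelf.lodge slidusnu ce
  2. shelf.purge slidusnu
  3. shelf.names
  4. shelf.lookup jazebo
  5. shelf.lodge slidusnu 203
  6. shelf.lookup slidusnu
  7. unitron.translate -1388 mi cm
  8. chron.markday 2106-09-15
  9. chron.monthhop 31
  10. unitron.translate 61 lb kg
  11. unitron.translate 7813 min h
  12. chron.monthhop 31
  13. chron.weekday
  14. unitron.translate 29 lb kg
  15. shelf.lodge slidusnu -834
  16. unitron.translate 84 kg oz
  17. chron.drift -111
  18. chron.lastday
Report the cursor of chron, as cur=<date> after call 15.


# shelf.lodge(k: slidusnu, v: ce) ~> nil
# shelf.purge(k: slidusnu) ~> ce
# shelf.names() ~> [jazebo, snigru, tadril]
# shelf.lookup(k: jazebo) ~> -601
# shelf.lodge(k: slidusnu, v: 203) ~> nil
# shelf.lookup(k: slidusnu) ~> 203
# unitron.translate(v: -1388, u_from: mi, u_to: cm) ~> -1116884736/5
# chron.markday(d: 2106-09-15) ~> 2106-09-15
# chron.monthhop(n: 31) ~> 2109-04-15
# unitron.translate(v: 61, u_from: lb, u_to: kg) ~> 2766913457/100000000
# unitron.translate(v: 7813, u_from: min, u_to: h) ~> 7813/60
# chron.monthhop(n: 31) ~> 2111-11-15
# chron.weekday() ~> Sunday
# unitron.translate(v: 29, u_from: lb, u_to: kg) ~> 1315417873/100000000
# shelf.lodge(k: slidusnu, v: -834) ~> 203
# unitron.translate(v: 84, u_from: kg, u_to: oz) ~> 19200000000/6479891
# chron.drift(n: -111) ~> 2111-07-27
# chron.lastday() ~> 2111-07-31

Answer: cur=2111-11-15


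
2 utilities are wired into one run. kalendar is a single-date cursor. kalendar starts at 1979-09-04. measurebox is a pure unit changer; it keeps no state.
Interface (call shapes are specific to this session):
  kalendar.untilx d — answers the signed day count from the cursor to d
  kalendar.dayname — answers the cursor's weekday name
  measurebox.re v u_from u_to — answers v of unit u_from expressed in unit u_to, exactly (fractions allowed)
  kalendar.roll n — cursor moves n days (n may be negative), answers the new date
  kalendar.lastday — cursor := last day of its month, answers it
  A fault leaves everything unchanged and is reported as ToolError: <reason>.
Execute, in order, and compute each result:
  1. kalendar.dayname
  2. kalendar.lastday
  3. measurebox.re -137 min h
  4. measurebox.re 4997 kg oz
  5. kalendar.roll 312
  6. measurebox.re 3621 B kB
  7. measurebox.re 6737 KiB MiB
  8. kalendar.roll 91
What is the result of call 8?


% kalendar.dayname
:: Tuesday
% kalendar.lastday
:: 1979-09-30
% measurebox.re v='-137' u_from='min' u_to='h'
:: -137/60
% measurebox.re v='4997' u_from='kg' u_to='oz'
:: 7995200000000/45359237
% kalendar.roll n='312'
:: 1980-08-07
% measurebox.re v='3621' u_from='B' u_to='kB'
:: 3621/1000
% measurebox.re v='6737' u_from='KiB' u_to='MiB'
:: 6737/1024
% kalendar.roll n='91'
:: 1980-11-06

Answer: 1980-11-06


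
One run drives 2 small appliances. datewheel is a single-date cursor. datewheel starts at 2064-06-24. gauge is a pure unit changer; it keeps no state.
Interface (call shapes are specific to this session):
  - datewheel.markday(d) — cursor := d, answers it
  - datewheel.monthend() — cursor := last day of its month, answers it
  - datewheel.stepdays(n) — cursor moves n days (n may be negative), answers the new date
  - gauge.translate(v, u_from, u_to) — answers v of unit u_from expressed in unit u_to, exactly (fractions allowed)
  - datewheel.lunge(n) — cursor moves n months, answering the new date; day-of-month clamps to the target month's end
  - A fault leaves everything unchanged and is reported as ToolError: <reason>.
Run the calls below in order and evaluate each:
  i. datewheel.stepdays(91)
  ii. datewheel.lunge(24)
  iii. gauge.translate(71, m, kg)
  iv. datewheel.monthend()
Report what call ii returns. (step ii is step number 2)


! 1. datewheel.stepdays(n: 91) -> 2064-09-23
! 2. datewheel.lunge(n: 24) -> 2066-09-23
! 3. gauge.translate(v: 71, u_from: m, u_to: kg) -> ToolError: incompatible units
! 4. datewheel.monthend() -> 2066-09-30

Answer: 2066-09-23


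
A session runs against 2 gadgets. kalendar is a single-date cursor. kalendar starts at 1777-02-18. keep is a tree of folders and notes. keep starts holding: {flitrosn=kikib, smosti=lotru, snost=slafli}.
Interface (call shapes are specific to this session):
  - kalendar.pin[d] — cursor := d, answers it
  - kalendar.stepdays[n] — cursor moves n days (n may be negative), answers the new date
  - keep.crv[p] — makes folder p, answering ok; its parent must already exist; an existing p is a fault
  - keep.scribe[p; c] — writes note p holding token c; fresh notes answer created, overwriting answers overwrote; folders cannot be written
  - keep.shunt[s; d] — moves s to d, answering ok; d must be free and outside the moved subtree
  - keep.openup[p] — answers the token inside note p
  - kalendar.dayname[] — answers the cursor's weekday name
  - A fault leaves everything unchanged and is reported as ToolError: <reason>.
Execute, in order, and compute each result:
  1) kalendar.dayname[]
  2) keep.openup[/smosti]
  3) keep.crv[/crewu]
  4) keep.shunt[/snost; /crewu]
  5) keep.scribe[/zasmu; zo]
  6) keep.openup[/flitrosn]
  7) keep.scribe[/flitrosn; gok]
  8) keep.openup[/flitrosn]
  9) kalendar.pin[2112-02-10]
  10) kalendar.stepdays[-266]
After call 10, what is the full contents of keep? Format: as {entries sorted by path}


> dayname
:: Tuesday
> openup /smosti
:: lotru
> crv /crewu
:: ok
> shunt /snost /crewu
:: ToolError: exists
> scribe /zasmu zo
:: created
> openup /flitrosn
:: kikib
> scribe /flitrosn gok
:: overwrote
> openup /flitrosn
:: gok
> pin 2112-02-10
:: 2112-02-10
> stepdays -266
:: 2111-05-20

Answer: {crewu/, flitrosn=gok, smosti=lotru, snost=slafli, zasmu=zo}


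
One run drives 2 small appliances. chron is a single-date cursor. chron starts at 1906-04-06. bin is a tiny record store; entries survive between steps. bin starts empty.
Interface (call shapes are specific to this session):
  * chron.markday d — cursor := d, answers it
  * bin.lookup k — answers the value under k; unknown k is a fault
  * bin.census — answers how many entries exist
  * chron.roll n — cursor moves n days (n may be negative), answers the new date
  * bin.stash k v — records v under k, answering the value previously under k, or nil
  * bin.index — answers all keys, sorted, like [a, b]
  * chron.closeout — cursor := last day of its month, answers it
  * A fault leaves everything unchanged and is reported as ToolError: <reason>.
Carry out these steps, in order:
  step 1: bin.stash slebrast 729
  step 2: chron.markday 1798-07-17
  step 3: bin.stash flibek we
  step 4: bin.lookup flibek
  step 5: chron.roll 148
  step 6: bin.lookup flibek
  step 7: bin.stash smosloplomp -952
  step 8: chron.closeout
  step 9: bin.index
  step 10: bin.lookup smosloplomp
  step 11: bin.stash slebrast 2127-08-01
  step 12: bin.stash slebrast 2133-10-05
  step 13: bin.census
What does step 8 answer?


Answer: 1798-12-31

Derivation:
CALL bin.stash[k: slebrast; v: 729]
RET  nil
CALL chron.markday[d: 1798-07-17]
RET  1798-07-17
CALL bin.stash[k: flibek; v: we]
RET  nil
CALL bin.lookup[k: flibek]
RET  we
CALL chron.roll[n: 148]
RET  1798-12-12
CALL bin.lookup[k: flibek]
RET  we
CALL bin.stash[k: smosloplomp; v: -952]
RET  nil
CALL chron.closeout[]
RET  1798-12-31
CALL bin.index[]
RET  [flibek, slebrast, smosloplomp]
CALL bin.lookup[k: smosloplomp]
RET  -952
CALL bin.stash[k: slebrast; v: 2127-08-01]
RET  729
CALL bin.stash[k: slebrast; v: 2133-10-05]
RET  2127-08-01
CALL bin.census[]
RET  3


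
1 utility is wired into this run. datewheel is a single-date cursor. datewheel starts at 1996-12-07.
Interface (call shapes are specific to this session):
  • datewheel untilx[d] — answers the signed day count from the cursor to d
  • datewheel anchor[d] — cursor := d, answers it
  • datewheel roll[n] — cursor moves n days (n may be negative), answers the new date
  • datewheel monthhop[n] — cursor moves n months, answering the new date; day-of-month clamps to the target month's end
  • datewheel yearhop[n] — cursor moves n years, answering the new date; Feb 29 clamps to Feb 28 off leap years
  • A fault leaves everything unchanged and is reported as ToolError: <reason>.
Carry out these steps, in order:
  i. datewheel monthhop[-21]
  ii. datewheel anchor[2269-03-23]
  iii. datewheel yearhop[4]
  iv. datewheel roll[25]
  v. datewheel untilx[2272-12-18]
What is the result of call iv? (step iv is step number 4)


$ datewheel monthhop n='-21'
  1995-03-07
$ datewheel anchor d='2269-03-23'
  2269-03-23
$ datewheel yearhop n='4'
  2273-03-23
$ datewheel roll n='25'
  2273-04-17
$ datewheel untilx d='2272-12-18'
  -120

Answer: 2273-04-17


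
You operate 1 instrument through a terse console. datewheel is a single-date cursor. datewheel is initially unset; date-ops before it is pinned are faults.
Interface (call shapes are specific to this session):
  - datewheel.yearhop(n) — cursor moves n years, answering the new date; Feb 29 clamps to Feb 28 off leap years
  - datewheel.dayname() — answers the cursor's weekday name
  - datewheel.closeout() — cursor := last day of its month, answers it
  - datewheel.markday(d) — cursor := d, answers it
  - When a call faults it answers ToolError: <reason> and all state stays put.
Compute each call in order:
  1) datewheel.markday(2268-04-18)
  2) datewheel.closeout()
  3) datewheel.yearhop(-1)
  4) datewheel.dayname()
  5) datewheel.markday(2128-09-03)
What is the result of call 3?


-> datewheel.markday(d→2268-04-18)
<- 2268-04-18
-> datewheel.closeout()
<- 2268-04-30
-> datewheel.yearhop(n→-1)
<- 2267-04-30
-> datewheel.dayname()
<- Tuesday
-> datewheel.markday(d→2128-09-03)
<- 2128-09-03

Answer: 2267-04-30


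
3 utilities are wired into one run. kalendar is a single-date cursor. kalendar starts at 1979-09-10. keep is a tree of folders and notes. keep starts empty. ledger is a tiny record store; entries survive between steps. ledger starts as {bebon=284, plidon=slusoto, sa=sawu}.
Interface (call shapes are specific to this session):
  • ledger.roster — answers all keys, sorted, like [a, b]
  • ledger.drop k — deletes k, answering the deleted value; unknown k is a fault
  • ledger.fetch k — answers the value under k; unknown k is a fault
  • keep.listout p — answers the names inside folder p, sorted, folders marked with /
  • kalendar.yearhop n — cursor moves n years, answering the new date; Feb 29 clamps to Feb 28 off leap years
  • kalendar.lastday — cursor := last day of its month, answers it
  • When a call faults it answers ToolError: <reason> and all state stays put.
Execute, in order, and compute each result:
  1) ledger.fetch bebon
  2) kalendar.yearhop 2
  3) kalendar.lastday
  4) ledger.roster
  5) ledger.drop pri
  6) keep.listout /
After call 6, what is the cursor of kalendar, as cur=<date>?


Answer: cur=1981-09-30

Derivation:
>> ledger.fetch(k='bebon')
<< 284
>> kalendar.yearhop(n='2')
<< 1981-09-10
>> kalendar.lastday()
<< 1981-09-30
>> ledger.roster()
<< [bebon, plidon, sa]
>> ledger.drop(k='pri')
<< ToolError: no such key pri
>> keep.listout(p='/')
<< []


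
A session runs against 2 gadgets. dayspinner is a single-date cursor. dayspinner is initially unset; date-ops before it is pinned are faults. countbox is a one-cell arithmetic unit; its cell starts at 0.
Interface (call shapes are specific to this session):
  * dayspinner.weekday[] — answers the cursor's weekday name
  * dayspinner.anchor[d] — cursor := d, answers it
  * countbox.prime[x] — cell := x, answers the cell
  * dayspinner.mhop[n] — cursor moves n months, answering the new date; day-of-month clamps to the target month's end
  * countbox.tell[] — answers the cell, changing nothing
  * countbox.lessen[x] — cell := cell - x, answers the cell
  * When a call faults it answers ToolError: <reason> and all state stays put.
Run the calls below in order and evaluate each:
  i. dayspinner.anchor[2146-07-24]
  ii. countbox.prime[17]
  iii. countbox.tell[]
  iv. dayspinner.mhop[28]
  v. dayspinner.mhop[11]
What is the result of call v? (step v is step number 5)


Using anchor(d=2146-07-24), and get 2146-07-24.
Calling prime(x=17), which returns 17.
Then tell(), which returns 17.
Now I run mhop(n=28), and observe 2148-11-24.
I invoke mhop(n=11), — result: 2149-10-24.

Answer: 2149-10-24


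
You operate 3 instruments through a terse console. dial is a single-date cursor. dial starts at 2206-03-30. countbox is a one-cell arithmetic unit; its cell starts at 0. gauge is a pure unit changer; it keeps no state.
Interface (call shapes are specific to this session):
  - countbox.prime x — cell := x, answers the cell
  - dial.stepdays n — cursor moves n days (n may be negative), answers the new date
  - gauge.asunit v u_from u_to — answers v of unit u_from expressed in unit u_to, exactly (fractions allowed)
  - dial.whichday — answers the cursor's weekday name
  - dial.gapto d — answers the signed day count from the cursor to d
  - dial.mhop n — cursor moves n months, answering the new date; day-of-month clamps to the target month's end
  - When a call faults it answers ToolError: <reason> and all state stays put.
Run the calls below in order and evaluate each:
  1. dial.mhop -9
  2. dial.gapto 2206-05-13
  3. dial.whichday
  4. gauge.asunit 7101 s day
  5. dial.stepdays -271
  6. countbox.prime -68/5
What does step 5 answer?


// dial.mhop(n→-9) : 2205-06-30
// dial.gapto(d→2206-05-13) : 317
// dial.whichday() : Sunday
// gauge.asunit(v→7101, u_from→s, u_to→day) : 263/3200
// dial.stepdays(n→-271) : 2204-10-02
// countbox.prime(x→-68/5) : -68/5

Answer: 2204-10-02


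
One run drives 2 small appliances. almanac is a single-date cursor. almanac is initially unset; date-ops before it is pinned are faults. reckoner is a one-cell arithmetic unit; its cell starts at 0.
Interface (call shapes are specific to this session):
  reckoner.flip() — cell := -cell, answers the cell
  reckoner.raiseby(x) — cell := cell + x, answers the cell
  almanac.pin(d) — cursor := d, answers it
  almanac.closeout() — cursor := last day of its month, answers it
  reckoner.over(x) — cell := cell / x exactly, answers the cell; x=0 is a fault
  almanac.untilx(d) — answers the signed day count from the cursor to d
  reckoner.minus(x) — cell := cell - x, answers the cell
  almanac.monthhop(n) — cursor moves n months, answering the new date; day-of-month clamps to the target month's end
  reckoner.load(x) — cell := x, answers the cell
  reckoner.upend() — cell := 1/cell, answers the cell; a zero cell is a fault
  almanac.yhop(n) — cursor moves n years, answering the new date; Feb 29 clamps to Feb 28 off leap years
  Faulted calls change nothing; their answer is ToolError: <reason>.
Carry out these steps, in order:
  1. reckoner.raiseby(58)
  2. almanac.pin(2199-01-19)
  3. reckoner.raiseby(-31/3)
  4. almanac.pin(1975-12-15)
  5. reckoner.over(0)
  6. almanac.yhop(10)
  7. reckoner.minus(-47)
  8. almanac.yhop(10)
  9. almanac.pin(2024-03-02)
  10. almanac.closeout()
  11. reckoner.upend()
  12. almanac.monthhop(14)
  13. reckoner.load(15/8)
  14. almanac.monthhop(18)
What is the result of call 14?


Answer: 2026-11-30

Derivation:
==> reckoner.raiseby(x→58)
<== 58
==> almanac.pin(d→2199-01-19)
<== 2199-01-19
==> reckoner.raiseby(x→-31/3)
<== 143/3
==> almanac.pin(d→1975-12-15)
<== 1975-12-15
==> reckoner.over(x→0)
<== ToolError: division by zero
==> almanac.yhop(n→10)
<== 1985-12-15
==> reckoner.minus(x→-47)
<== 284/3
==> almanac.yhop(n→10)
<== 1995-12-15
==> almanac.pin(d→2024-03-02)
<== 2024-03-02
==> almanac.closeout()
<== 2024-03-31
==> reckoner.upend()
<== 3/284
==> almanac.monthhop(n→14)
<== 2025-05-31
==> reckoner.load(x→15/8)
<== 15/8
==> almanac.monthhop(n→18)
<== 2026-11-30


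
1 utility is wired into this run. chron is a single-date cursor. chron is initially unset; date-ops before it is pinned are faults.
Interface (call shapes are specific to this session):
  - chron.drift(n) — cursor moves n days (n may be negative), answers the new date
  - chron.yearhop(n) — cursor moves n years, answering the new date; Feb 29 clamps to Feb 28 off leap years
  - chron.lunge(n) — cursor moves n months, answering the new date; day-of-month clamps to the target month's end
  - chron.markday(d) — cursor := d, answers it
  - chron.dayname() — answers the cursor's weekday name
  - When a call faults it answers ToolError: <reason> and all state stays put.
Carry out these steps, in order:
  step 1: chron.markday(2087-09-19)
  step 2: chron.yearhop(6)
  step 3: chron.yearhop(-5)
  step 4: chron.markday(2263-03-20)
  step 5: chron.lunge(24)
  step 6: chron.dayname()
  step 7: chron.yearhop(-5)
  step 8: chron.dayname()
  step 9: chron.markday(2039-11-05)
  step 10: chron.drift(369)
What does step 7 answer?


Answer: 2260-03-20

Derivation:
;; 1. chron.markday(2087-09-19) => 2087-09-19
;; 2. chron.yearhop(6) => 2093-09-19
;; 3. chron.yearhop(-5) => 2088-09-19
;; 4. chron.markday(2263-03-20) => 2263-03-20
;; 5. chron.lunge(24) => 2265-03-20
;; 6. chron.dayname() => Monday
;; 7. chron.yearhop(-5) => 2260-03-20
;; 8. chron.dayname() => Tuesday
;; 9. chron.markday(2039-11-05) => 2039-11-05
;; 10. chron.drift(369) => 2040-11-08


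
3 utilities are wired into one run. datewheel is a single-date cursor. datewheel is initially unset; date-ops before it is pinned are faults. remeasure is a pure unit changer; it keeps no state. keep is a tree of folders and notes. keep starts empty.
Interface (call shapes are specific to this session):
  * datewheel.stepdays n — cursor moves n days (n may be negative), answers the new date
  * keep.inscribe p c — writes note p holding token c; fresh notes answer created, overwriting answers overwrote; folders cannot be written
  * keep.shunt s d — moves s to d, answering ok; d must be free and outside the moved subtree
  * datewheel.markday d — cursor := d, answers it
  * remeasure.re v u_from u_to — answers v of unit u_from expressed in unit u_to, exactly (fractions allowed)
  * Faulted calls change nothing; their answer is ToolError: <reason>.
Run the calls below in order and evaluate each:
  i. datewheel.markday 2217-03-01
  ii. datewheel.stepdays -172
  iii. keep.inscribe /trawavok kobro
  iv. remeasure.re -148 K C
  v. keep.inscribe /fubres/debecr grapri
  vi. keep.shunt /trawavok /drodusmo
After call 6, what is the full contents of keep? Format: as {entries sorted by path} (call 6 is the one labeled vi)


Answer: {drodusmo=kobro}

Derivation:
Invoking datewheel.markday using d=2217-03-01, giving 2217-03-01.
Invoking datewheel.stepdays using n=-172, and see 2216-09-10.
I run keep.inscribe using p=/trawavok, c=kobro, — result: created.
I use remeasure.re using v=-148, u_from=K, u_to=C, which returns -8423/20.
Invoking keep.inscribe using p=/fubres/debecr, c=grapri, — result: ToolError: no parent.
Now I run keep.shunt using s=/trawavok, d=/drodusmo, → ok.


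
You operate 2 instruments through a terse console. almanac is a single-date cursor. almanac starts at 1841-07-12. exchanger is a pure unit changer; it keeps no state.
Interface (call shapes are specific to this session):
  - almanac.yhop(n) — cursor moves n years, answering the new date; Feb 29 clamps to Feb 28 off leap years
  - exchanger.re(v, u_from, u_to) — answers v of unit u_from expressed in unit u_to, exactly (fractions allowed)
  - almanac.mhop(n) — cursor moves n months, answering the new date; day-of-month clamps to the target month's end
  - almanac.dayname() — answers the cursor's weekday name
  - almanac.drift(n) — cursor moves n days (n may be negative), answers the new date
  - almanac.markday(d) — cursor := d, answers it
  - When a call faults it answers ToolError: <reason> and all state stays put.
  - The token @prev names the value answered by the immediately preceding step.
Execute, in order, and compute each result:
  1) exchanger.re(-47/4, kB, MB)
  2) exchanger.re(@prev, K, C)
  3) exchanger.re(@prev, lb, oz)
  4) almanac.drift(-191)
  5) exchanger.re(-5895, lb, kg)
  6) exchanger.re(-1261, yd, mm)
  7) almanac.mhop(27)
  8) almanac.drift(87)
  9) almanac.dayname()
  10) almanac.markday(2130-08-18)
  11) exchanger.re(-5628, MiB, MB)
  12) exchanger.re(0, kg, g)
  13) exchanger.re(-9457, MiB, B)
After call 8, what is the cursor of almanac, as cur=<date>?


·→ exchanger.re(v='-47/4', u_from='kB', u_to='MB')
·← -47/4000
·→ exchanger.re(v='@prev', u_from='K', u_to='C')
·← -1092647/4000
·→ exchanger.re(v='@prev', u_from='lb', u_to='oz')
·← -1092647/250
·→ almanac.drift(n='-191')
·← 1841-01-02
·→ exchanger.re(v='-5895', u_from='lb', u_to='kg')
·← -53478540423/20000000
·→ exchanger.re(v='-1261', u_from='yd', u_to='mm')
·← -5765292/5
·→ almanac.mhop(n='27')
·← 1843-04-02
·→ almanac.drift(n='87')
·← 1843-06-28
·→ almanac.dayname()
·← Wednesday
·→ almanac.markday(d='2130-08-18')
·← 2130-08-18
·→ exchanger.re(v='-5628', u_from='MiB', u_to='MB')
·← -92209152/15625
·→ exchanger.re(v='0', u_from='kg', u_to='g')
·← 0
·→ exchanger.re(v='-9457', u_from='MiB', u_to='B')
·← -9916383232

Answer: cur=1843-06-28


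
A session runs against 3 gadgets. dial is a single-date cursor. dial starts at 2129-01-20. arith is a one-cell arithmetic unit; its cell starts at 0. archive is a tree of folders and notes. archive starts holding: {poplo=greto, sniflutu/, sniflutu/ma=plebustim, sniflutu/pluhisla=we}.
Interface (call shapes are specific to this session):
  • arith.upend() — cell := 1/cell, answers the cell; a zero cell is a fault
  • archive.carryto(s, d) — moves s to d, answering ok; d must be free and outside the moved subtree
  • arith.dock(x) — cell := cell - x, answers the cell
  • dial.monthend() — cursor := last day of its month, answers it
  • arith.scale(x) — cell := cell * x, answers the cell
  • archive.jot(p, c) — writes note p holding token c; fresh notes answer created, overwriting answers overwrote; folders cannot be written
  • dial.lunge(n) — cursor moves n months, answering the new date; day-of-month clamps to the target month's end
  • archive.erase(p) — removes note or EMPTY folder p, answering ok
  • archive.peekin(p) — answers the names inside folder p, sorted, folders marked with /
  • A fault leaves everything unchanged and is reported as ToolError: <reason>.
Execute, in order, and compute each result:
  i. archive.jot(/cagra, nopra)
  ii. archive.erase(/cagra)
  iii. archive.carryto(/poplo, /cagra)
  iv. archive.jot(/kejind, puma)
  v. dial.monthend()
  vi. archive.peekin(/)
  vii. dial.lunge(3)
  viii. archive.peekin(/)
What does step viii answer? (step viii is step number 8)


Answer: [cagra, kejind, sniflutu/]

Derivation:
>>> archive.jot p→/cagra c→nopra
:: created
>>> archive.erase p→/cagra
:: ok
>>> archive.carryto s→/poplo d→/cagra
:: ok
>>> archive.jot p→/kejind c→puma
:: created
>>> dial.monthend
:: 2129-01-31
>>> archive.peekin p→/
:: [cagra, kejind, sniflutu/]
>>> dial.lunge n→3
:: 2129-04-30
>>> archive.peekin p→/
:: [cagra, kejind, sniflutu/]


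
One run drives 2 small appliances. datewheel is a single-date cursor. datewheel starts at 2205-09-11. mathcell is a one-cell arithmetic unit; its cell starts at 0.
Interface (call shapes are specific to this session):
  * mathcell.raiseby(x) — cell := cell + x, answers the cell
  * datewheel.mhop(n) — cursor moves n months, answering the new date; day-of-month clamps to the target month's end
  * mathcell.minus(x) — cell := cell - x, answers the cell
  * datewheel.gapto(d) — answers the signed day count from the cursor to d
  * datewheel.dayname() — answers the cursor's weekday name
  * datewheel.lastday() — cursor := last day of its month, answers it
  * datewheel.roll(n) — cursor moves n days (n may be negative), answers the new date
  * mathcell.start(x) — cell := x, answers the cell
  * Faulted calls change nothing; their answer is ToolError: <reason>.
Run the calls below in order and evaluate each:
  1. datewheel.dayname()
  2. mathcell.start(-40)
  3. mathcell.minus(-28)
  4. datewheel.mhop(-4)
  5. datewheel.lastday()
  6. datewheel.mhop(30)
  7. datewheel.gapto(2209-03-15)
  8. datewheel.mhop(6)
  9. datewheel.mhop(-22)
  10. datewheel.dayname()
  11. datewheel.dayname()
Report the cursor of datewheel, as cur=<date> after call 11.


Do: datewheel.dayname[]
See: Wednesday
Do: mathcell.start[x=-40]
See: -40
Do: mathcell.minus[x=-28]
See: -12
Do: datewheel.mhop[n=-4]
See: 2205-05-11
Do: datewheel.lastday[]
See: 2205-05-31
Do: datewheel.mhop[n=30]
See: 2207-11-30
Do: datewheel.gapto[d=2209-03-15]
See: 471
Do: datewheel.mhop[n=6]
See: 2208-05-30
Do: datewheel.mhop[n=-22]
See: 2206-07-30
Do: datewheel.dayname[]
See: Wednesday
Do: datewheel.dayname[]
See: Wednesday

Answer: cur=2206-07-30


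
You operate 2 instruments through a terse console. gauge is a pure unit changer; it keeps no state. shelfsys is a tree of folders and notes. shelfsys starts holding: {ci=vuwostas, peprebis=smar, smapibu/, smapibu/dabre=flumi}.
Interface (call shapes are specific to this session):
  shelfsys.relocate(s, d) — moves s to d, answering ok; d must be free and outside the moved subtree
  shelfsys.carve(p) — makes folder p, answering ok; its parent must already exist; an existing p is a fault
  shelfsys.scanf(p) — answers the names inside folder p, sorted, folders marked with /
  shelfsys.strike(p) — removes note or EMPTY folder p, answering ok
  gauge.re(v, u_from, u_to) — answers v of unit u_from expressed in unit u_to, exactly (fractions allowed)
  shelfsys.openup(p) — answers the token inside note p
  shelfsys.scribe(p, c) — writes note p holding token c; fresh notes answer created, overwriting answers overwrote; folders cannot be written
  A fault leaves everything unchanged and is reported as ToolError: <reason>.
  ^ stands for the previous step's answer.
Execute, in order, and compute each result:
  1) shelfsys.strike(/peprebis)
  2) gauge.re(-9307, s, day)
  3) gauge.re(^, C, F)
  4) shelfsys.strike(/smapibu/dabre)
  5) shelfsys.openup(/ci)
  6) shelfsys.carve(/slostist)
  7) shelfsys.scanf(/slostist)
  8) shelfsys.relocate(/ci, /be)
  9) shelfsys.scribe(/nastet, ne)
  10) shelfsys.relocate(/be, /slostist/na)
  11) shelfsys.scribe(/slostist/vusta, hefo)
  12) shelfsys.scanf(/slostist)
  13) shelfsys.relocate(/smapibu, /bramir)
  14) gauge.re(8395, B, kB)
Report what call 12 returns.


Step: shelfsys.strike[p: /peprebis]
Result: ok
Step: gauge.re[v: -9307; u_from: s; u_to: day]
Result: -9307/86400
Step: gauge.re[v: ^; u_from: C; u_to: F]
Result: 1526693/48000
Step: shelfsys.strike[p: /smapibu/dabre]
Result: ok
Step: shelfsys.openup[p: /ci]
Result: vuwostas
Step: shelfsys.carve[p: /slostist]
Result: ok
Step: shelfsys.scanf[p: /slostist]
Result: []
Step: shelfsys.relocate[s: /ci; d: /be]
Result: ok
Step: shelfsys.scribe[p: /nastet; c: ne]
Result: created
Step: shelfsys.relocate[s: /be; d: /slostist/na]
Result: ok
Step: shelfsys.scribe[p: /slostist/vusta; c: hefo]
Result: created
Step: shelfsys.scanf[p: /slostist]
Result: [na, vusta]
Step: shelfsys.relocate[s: /smapibu; d: /bramir]
Result: ok
Step: gauge.re[v: 8395; u_from: B; u_to: kB]
Result: 1679/200

Answer: [na, vusta]
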